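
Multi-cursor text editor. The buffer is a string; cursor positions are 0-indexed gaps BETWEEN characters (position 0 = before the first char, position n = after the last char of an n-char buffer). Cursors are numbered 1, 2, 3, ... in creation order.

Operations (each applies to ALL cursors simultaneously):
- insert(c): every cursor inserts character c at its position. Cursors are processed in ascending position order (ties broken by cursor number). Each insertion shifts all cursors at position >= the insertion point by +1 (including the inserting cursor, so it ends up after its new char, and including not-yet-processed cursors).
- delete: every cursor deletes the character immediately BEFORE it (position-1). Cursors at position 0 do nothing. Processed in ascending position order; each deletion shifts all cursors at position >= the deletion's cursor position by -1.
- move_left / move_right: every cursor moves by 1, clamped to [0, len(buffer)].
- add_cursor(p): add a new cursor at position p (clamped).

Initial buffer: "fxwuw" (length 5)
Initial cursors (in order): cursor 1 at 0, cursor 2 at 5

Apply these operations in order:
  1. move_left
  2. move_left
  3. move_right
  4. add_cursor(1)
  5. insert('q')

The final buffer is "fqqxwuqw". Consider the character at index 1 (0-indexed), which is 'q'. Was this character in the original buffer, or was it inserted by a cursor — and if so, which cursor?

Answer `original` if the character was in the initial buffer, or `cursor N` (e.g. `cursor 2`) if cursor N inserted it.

After op 1 (move_left): buffer="fxwuw" (len 5), cursors c1@0 c2@4, authorship .....
After op 2 (move_left): buffer="fxwuw" (len 5), cursors c1@0 c2@3, authorship .....
After op 3 (move_right): buffer="fxwuw" (len 5), cursors c1@1 c2@4, authorship .....
After op 4 (add_cursor(1)): buffer="fxwuw" (len 5), cursors c1@1 c3@1 c2@4, authorship .....
After op 5 (insert('q')): buffer="fqqxwuqw" (len 8), cursors c1@3 c3@3 c2@7, authorship .13...2.
Authorship (.=original, N=cursor N): . 1 3 . . . 2 .
Index 1: author = 1

Answer: cursor 1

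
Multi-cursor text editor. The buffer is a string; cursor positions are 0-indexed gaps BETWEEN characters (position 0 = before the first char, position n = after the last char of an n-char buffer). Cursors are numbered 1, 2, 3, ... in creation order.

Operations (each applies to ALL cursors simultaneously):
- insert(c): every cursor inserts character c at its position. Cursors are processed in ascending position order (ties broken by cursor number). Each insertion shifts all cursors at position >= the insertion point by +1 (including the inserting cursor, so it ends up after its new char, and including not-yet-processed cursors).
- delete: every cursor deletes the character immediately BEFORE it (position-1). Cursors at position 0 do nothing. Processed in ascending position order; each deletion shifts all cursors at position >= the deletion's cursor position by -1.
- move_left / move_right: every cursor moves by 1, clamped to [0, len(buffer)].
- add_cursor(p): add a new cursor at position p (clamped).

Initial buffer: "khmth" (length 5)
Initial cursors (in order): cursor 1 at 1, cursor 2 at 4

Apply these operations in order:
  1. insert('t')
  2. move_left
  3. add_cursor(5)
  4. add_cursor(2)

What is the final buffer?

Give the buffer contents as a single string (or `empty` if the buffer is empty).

Answer: kthmtth

Derivation:
After op 1 (insert('t')): buffer="kthmtth" (len 7), cursors c1@2 c2@6, authorship .1...2.
After op 2 (move_left): buffer="kthmtth" (len 7), cursors c1@1 c2@5, authorship .1...2.
After op 3 (add_cursor(5)): buffer="kthmtth" (len 7), cursors c1@1 c2@5 c3@5, authorship .1...2.
After op 4 (add_cursor(2)): buffer="kthmtth" (len 7), cursors c1@1 c4@2 c2@5 c3@5, authorship .1...2.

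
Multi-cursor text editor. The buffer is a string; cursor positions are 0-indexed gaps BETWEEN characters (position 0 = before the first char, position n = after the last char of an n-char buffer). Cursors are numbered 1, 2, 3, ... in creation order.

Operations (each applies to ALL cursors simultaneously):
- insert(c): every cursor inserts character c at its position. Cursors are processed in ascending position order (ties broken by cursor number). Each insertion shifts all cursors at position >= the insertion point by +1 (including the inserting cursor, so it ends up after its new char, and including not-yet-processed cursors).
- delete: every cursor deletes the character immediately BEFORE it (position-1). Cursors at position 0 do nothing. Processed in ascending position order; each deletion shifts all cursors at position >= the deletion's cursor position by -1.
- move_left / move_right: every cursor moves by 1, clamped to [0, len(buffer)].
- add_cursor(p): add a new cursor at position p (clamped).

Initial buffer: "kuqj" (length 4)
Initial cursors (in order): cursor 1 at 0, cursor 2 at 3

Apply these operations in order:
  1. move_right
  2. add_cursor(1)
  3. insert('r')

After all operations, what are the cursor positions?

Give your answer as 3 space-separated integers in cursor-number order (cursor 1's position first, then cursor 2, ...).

Answer: 3 7 3

Derivation:
After op 1 (move_right): buffer="kuqj" (len 4), cursors c1@1 c2@4, authorship ....
After op 2 (add_cursor(1)): buffer="kuqj" (len 4), cursors c1@1 c3@1 c2@4, authorship ....
After op 3 (insert('r')): buffer="krruqjr" (len 7), cursors c1@3 c3@3 c2@7, authorship .13...2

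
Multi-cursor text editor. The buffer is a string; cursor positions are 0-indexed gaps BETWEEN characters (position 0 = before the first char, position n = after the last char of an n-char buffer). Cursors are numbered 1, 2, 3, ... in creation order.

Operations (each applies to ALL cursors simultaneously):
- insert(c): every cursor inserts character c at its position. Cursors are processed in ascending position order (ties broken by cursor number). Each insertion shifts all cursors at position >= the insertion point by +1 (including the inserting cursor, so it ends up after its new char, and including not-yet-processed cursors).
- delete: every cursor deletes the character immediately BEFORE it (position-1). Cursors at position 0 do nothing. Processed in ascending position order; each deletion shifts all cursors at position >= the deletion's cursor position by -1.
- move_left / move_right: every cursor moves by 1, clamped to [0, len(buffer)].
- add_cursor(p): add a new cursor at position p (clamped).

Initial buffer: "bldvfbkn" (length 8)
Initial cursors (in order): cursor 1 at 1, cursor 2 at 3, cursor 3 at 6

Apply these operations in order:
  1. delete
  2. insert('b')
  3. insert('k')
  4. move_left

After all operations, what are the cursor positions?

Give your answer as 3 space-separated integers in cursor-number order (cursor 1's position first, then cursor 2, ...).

After op 1 (delete): buffer="lvfkn" (len 5), cursors c1@0 c2@1 c3@3, authorship .....
After op 2 (insert('b')): buffer="blbvfbkn" (len 8), cursors c1@1 c2@3 c3@6, authorship 1.2..3..
After op 3 (insert('k')): buffer="bklbkvfbkkn" (len 11), cursors c1@2 c2@5 c3@9, authorship 11.22..33..
After op 4 (move_left): buffer="bklbkvfbkkn" (len 11), cursors c1@1 c2@4 c3@8, authorship 11.22..33..

Answer: 1 4 8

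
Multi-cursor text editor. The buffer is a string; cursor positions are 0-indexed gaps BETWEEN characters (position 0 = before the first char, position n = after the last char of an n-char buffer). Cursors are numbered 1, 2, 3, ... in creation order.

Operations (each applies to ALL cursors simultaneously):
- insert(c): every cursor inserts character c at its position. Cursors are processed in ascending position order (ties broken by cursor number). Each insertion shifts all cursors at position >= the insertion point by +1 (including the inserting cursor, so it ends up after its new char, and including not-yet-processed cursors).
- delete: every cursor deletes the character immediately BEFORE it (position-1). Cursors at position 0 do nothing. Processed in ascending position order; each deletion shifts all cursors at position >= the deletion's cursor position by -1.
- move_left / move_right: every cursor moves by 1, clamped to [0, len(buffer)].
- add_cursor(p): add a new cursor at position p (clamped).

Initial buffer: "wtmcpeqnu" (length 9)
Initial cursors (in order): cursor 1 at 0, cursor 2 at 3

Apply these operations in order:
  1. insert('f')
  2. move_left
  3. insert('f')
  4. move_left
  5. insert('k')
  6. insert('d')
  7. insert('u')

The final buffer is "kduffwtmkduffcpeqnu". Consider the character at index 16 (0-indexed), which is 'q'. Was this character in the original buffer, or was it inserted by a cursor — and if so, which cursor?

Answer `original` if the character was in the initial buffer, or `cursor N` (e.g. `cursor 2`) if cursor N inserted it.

After op 1 (insert('f')): buffer="fwtmfcpeqnu" (len 11), cursors c1@1 c2@5, authorship 1...2......
After op 2 (move_left): buffer="fwtmfcpeqnu" (len 11), cursors c1@0 c2@4, authorship 1...2......
After op 3 (insert('f')): buffer="ffwtmffcpeqnu" (len 13), cursors c1@1 c2@6, authorship 11...22......
After op 4 (move_left): buffer="ffwtmffcpeqnu" (len 13), cursors c1@0 c2@5, authorship 11...22......
After op 5 (insert('k')): buffer="kffwtmkffcpeqnu" (len 15), cursors c1@1 c2@7, authorship 111...222......
After op 6 (insert('d')): buffer="kdffwtmkdffcpeqnu" (len 17), cursors c1@2 c2@9, authorship 1111...2222......
After op 7 (insert('u')): buffer="kduffwtmkduffcpeqnu" (len 19), cursors c1@3 c2@11, authorship 11111...22222......
Authorship (.=original, N=cursor N): 1 1 1 1 1 . . . 2 2 2 2 2 . . . . . .
Index 16: author = original

Answer: original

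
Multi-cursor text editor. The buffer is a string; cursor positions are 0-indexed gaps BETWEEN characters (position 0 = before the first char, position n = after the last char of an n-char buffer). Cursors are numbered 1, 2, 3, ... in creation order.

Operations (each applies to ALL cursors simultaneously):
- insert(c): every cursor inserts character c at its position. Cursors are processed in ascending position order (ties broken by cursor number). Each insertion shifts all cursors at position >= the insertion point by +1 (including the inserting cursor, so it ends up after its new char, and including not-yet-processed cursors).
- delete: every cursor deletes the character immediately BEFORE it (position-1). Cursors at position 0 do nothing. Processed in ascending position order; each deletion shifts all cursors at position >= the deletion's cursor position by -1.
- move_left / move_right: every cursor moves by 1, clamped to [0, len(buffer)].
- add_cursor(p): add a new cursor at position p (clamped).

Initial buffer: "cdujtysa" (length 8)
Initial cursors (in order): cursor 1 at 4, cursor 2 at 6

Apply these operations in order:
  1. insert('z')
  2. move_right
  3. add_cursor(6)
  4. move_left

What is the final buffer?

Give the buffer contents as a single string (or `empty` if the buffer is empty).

Answer: cdujztyzsa

Derivation:
After op 1 (insert('z')): buffer="cdujztyzsa" (len 10), cursors c1@5 c2@8, authorship ....1..2..
After op 2 (move_right): buffer="cdujztyzsa" (len 10), cursors c1@6 c2@9, authorship ....1..2..
After op 3 (add_cursor(6)): buffer="cdujztyzsa" (len 10), cursors c1@6 c3@6 c2@9, authorship ....1..2..
After op 4 (move_left): buffer="cdujztyzsa" (len 10), cursors c1@5 c3@5 c2@8, authorship ....1..2..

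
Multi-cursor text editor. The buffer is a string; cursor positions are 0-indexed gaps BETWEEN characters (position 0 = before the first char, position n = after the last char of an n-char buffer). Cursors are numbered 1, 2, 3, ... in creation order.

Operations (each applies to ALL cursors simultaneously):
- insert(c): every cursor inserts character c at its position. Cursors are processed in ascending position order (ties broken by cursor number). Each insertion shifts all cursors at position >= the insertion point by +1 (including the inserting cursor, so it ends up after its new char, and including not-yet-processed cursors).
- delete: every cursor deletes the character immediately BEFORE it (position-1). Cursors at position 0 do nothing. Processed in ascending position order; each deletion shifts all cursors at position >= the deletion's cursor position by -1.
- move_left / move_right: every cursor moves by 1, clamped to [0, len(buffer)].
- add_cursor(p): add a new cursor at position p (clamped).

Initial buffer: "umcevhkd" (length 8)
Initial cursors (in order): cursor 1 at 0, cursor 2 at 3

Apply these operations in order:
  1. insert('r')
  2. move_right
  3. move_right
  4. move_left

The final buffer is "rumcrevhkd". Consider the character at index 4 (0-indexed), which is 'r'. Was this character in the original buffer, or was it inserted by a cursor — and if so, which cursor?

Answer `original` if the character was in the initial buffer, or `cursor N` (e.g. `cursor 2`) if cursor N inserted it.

After op 1 (insert('r')): buffer="rumcrevhkd" (len 10), cursors c1@1 c2@5, authorship 1...2.....
After op 2 (move_right): buffer="rumcrevhkd" (len 10), cursors c1@2 c2@6, authorship 1...2.....
After op 3 (move_right): buffer="rumcrevhkd" (len 10), cursors c1@3 c2@7, authorship 1...2.....
After op 4 (move_left): buffer="rumcrevhkd" (len 10), cursors c1@2 c2@6, authorship 1...2.....
Authorship (.=original, N=cursor N): 1 . . . 2 . . . . .
Index 4: author = 2

Answer: cursor 2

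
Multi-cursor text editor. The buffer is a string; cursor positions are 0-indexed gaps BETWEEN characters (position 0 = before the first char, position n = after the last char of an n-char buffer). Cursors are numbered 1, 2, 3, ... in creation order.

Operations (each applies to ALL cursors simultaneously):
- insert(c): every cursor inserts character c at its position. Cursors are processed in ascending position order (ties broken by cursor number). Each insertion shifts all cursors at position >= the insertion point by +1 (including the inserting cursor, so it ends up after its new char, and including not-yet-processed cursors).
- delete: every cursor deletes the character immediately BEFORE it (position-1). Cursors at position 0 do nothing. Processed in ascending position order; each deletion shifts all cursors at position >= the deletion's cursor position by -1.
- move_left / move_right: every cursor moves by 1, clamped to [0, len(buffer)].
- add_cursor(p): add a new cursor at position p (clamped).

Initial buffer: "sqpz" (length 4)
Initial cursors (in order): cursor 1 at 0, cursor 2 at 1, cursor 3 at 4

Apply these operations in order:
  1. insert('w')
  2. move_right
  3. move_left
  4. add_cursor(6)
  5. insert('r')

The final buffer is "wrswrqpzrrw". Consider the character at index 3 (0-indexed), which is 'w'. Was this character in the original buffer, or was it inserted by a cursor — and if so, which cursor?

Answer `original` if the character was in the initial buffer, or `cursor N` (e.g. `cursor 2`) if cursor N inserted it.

Answer: cursor 2

Derivation:
After op 1 (insert('w')): buffer="wswqpzw" (len 7), cursors c1@1 c2@3 c3@7, authorship 1.2...3
After op 2 (move_right): buffer="wswqpzw" (len 7), cursors c1@2 c2@4 c3@7, authorship 1.2...3
After op 3 (move_left): buffer="wswqpzw" (len 7), cursors c1@1 c2@3 c3@6, authorship 1.2...3
After op 4 (add_cursor(6)): buffer="wswqpzw" (len 7), cursors c1@1 c2@3 c3@6 c4@6, authorship 1.2...3
After op 5 (insert('r')): buffer="wrswrqpzrrw" (len 11), cursors c1@2 c2@5 c3@10 c4@10, authorship 11.22...343
Authorship (.=original, N=cursor N): 1 1 . 2 2 . . . 3 4 3
Index 3: author = 2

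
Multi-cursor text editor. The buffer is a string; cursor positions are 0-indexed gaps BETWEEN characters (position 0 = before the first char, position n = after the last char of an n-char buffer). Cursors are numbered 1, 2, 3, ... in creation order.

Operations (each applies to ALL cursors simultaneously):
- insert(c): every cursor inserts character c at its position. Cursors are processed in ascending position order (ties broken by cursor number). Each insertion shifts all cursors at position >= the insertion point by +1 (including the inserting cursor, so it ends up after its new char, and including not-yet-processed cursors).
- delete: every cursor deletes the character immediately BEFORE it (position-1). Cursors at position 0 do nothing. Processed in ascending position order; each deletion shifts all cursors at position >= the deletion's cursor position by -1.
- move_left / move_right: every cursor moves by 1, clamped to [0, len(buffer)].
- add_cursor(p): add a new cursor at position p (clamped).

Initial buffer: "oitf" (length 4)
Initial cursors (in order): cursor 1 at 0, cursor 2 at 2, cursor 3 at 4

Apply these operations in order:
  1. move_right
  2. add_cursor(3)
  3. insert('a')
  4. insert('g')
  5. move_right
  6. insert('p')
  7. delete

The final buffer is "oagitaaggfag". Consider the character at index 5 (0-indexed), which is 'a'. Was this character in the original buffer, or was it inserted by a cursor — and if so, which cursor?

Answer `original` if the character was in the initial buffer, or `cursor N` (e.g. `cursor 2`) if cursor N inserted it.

Answer: cursor 2

Derivation:
After op 1 (move_right): buffer="oitf" (len 4), cursors c1@1 c2@3 c3@4, authorship ....
After op 2 (add_cursor(3)): buffer="oitf" (len 4), cursors c1@1 c2@3 c4@3 c3@4, authorship ....
After op 3 (insert('a')): buffer="oaitaafa" (len 8), cursors c1@2 c2@6 c4@6 c3@8, authorship .1..24.3
After op 4 (insert('g')): buffer="oagitaaggfag" (len 12), cursors c1@3 c2@9 c4@9 c3@12, authorship .11..2424.33
After op 5 (move_right): buffer="oagitaaggfag" (len 12), cursors c1@4 c2@10 c4@10 c3@12, authorship .11..2424.33
After op 6 (insert('p')): buffer="oagiptaaggfppagp" (len 16), cursors c1@5 c2@13 c4@13 c3@16, authorship .11.1.2424.24333
After op 7 (delete): buffer="oagitaaggfag" (len 12), cursors c1@4 c2@10 c4@10 c3@12, authorship .11..2424.33
Authorship (.=original, N=cursor N): . 1 1 . . 2 4 2 4 . 3 3
Index 5: author = 2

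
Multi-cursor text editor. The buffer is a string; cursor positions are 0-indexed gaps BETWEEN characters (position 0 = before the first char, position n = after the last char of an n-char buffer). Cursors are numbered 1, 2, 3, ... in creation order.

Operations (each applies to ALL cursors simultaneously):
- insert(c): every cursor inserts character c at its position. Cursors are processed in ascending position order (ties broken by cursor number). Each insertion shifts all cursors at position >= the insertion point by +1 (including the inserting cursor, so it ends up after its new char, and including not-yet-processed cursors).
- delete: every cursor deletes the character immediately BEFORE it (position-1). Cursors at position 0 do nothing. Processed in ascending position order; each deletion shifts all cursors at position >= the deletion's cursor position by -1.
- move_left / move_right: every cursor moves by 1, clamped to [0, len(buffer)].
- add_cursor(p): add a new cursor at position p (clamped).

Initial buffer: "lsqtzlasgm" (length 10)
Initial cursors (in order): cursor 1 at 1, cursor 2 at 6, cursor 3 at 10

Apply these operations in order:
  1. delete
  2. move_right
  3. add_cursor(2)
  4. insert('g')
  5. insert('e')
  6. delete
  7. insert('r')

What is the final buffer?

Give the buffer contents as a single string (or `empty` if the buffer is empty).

After op 1 (delete): buffer="sqtzasg" (len 7), cursors c1@0 c2@4 c3@7, authorship .......
After op 2 (move_right): buffer="sqtzasg" (len 7), cursors c1@1 c2@5 c3@7, authorship .......
After op 3 (add_cursor(2)): buffer="sqtzasg" (len 7), cursors c1@1 c4@2 c2@5 c3@7, authorship .......
After op 4 (insert('g')): buffer="sgqgtzagsgg" (len 11), cursors c1@2 c4@4 c2@8 c3@11, authorship .1.4...2..3
After op 5 (insert('e')): buffer="sgeqgetzagesgge" (len 15), cursors c1@3 c4@6 c2@11 c3@15, authorship .11.44...22..33
After op 6 (delete): buffer="sgqgtzagsgg" (len 11), cursors c1@2 c4@4 c2@8 c3@11, authorship .1.4...2..3
After op 7 (insert('r')): buffer="sgrqgrtzagrsggr" (len 15), cursors c1@3 c4@6 c2@11 c3@15, authorship .11.44...22..33

Answer: sgrqgrtzagrsggr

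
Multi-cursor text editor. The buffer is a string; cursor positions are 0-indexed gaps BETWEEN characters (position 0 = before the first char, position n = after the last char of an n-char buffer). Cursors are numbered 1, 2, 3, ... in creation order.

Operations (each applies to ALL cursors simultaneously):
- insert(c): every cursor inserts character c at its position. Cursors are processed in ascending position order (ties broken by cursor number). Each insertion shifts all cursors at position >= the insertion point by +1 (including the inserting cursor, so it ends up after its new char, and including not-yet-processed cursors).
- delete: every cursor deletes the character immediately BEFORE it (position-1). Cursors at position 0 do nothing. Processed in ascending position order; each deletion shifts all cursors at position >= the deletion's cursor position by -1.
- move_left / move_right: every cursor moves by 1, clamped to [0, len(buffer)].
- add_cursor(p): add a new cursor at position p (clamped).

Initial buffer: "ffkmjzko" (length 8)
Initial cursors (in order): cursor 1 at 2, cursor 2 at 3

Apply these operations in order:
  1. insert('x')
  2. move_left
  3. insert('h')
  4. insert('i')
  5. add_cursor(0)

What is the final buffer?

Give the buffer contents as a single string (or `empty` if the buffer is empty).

After op 1 (insert('x')): buffer="ffxkxmjzko" (len 10), cursors c1@3 c2@5, authorship ..1.2.....
After op 2 (move_left): buffer="ffxkxmjzko" (len 10), cursors c1@2 c2@4, authorship ..1.2.....
After op 3 (insert('h')): buffer="ffhxkhxmjzko" (len 12), cursors c1@3 c2@6, authorship ..11.22.....
After op 4 (insert('i')): buffer="ffhixkhixmjzko" (len 14), cursors c1@4 c2@8, authorship ..111.222.....
After op 5 (add_cursor(0)): buffer="ffhixkhixmjzko" (len 14), cursors c3@0 c1@4 c2@8, authorship ..111.222.....

Answer: ffhixkhixmjzko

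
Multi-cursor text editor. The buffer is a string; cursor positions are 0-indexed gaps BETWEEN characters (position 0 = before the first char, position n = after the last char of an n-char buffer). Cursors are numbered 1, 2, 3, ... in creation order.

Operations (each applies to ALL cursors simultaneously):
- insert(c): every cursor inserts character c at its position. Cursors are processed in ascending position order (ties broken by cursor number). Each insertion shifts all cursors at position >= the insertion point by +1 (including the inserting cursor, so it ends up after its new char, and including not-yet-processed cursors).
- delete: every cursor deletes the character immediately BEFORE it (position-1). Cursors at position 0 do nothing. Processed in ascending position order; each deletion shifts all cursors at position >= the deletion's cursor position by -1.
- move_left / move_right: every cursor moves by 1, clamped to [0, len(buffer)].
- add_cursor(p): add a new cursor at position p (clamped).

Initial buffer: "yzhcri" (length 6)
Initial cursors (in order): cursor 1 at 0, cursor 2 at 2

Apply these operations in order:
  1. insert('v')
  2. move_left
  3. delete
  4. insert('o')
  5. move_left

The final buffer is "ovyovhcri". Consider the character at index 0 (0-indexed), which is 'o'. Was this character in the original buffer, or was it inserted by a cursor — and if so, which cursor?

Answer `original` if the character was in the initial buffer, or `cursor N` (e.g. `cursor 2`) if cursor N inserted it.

After op 1 (insert('v')): buffer="vyzvhcri" (len 8), cursors c1@1 c2@4, authorship 1..2....
After op 2 (move_left): buffer="vyzvhcri" (len 8), cursors c1@0 c2@3, authorship 1..2....
After op 3 (delete): buffer="vyvhcri" (len 7), cursors c1@0 c2@2, authorship 1.2....
After op 4 (insert('o')): buffer="ovyovhcri" (len 9), cursors c1@1 c2@4, authorship 11.22....
After op 5 (move_left): buffer="ovyovhcri" (len 9), cursors c1@0 c2@3, authorship 11.22....
Authorship (.=original, N=cursor N): 1 1 . 2 2 . . . .
Index 0: author = 1

Answer: cursor 1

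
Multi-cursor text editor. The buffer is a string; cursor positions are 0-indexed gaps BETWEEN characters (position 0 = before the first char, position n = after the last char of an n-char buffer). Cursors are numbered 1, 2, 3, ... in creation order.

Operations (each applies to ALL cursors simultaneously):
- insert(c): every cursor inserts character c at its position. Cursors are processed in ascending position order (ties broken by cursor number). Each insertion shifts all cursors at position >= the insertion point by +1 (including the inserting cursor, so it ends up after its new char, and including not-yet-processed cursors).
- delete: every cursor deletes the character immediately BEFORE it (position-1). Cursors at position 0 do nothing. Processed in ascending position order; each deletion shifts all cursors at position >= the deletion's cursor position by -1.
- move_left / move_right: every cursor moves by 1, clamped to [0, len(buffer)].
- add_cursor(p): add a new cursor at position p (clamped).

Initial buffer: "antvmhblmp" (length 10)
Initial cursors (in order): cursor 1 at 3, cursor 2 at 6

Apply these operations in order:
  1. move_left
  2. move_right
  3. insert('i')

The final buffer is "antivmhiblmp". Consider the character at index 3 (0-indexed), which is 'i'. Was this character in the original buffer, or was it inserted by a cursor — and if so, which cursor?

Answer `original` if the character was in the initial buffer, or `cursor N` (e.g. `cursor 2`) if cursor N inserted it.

Answer: cursor 1

Derivation:
After op 1 (move_left): buffer="antvmhblmp" (len 10), cursors c1@2 c2@5, authorship ..........
After op 2 (move_right): buffer="antvmhblmp" (len 10), cursors c1@3 c2@6, authorship ..........
After op 3 (insert('i')): buffer="antivmhiblmp" (len 12), cursors c1@4 c2@8, authorship ...1...2....
Authorship (.=original, N=cursor N): . . . 1 . . . 2 . . . .
Index 3: author = 1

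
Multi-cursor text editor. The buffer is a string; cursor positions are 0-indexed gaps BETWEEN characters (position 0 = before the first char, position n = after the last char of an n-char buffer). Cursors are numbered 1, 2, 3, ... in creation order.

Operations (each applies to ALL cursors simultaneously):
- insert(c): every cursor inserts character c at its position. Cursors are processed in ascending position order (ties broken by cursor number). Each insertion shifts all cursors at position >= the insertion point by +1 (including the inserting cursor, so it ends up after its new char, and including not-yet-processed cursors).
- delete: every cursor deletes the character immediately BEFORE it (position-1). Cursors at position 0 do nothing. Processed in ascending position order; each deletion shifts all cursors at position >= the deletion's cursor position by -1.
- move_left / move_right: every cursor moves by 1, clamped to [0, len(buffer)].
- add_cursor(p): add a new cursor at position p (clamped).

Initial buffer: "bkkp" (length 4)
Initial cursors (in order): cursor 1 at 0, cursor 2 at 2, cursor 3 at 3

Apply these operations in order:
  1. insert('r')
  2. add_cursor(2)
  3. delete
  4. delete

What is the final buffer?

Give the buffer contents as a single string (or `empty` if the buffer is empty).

Answer: p

Derivation:
After op 1 (insert('r')): buffer="rbkrkrp" (len 7), cursors c1@1 c2@4 c3@6, authorship 1..2.3.
After op 2 (add_cursor(2)): buffer="rbkrkrp" (len 7), cursors c1@1 c4@2 c2@4 c3@6, authorship 1..2.3.
After op 3 (delete): buffer="kkp" (len 3), cursors c1@0 c4@0 c2@1 c3@2, authorship ...
After op 4 (delete): buffer="p" (len 1), cursors c1@0 c2@0 c3@0 c4@0, authorship .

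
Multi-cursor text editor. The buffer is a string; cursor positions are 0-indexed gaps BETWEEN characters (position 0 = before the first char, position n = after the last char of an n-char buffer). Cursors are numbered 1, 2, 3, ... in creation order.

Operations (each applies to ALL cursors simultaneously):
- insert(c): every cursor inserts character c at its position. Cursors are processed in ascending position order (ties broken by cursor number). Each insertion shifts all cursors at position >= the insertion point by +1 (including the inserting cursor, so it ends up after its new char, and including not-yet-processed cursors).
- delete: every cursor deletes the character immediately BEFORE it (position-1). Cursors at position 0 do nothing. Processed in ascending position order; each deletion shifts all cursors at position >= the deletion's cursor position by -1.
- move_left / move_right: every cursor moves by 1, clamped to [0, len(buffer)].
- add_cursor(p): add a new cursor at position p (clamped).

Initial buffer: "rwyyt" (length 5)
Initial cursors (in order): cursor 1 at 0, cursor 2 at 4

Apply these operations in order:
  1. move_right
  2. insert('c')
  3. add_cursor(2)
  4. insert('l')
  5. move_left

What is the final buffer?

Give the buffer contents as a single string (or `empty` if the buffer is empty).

Answer: rcllwyytcl

Derivation:
After op 1 (move_right): buffer="rwyyt" (len 5), cursors c1@1 c2@5, authorship .....
After op 2 (insert('c')): buffer="rcwyytc" (len 7), cursors c1@2 c2@7, authorship .1....2
After op 3 (add_cursor(2)): buffer="rcwyytc" (len 7), cursors c1@2 c3@2 c2@7, authorship .1....2
After op 4 (insert('l')): buffer="rcllwyytcl" (len 10), cursors c1@4 c3@4 c2@10, authorship .113....22
After op 5 (move_left): buffer="rcllwyytcl" (len 10), cursors c1@3 c3@3 c2@9, authorship .113....22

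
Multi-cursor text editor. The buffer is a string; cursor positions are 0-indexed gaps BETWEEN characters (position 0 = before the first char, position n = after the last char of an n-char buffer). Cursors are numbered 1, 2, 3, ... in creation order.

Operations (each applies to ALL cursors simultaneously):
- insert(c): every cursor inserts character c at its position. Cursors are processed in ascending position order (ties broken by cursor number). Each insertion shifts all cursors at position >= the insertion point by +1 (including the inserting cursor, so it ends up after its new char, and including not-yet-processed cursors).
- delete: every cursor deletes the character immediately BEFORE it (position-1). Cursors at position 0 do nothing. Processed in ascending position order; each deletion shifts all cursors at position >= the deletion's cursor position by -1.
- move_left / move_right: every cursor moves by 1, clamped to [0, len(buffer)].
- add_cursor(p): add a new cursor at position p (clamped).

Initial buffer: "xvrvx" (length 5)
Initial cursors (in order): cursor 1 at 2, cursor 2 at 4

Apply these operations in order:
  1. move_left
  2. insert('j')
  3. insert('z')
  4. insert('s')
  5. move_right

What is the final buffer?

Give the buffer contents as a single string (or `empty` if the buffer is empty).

After op 1 (move_left): buffer="xvrvx" (len 5), cursors c1@1 c2@3, authorship .....
After op 2 (insert('j')): buffer="xjvrjvx" (len 7), cursors c1@2 c2@5, authorship .1..2..
After op 3 (insert('z')): buffer="xjzvrjzvx" (len 9), cursors c1@3 c2@7, authorship .11..22..
After op 4 (insert('s')): buffer="xjzsvrjzsvx" (len 11), cursors c1@4 c2@9, authorship .111..222..
After op 5 (move_right): buffer="xjzsvrjzsvx" (len 11), cursors c1@5 c2@10, authorship .111..222..

Answer: xjzsvrjzsvx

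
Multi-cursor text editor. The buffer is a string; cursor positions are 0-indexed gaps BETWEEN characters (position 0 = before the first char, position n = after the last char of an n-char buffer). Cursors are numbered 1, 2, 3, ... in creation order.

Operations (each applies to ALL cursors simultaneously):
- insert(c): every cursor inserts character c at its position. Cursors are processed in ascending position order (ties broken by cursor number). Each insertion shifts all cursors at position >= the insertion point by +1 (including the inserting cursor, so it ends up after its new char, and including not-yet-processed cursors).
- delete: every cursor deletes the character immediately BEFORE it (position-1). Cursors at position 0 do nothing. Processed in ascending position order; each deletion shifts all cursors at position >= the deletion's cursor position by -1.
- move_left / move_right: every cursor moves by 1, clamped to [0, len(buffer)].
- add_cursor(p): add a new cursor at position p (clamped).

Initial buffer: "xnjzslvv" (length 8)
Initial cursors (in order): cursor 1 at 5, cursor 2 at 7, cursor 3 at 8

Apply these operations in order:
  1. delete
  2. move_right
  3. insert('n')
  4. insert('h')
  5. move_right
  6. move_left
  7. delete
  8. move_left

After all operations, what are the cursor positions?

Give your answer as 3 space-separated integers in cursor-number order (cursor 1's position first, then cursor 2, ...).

After op 1 (delete): buffer="xnjzl" (len 5), cursors c1@4 c2@5 c3@5, authorship .....
After op 2 (move_right): buffer="xnjzl" (len 5), cursors c1@5 c2@5 c3@5, authorship .....
After op 3 (insert('n')): buffer="xnjzlnnn" (len 8), cursors c1@8 c2@8 c3@8, authorship .....123
After op 4 (insert('h')): buffer="xnjzlnnnhhh" (len 11), cursors c1@11 c2@11 c3@11, authorship .....123123
After op 5 (move_right): buffer="xnjzlnnnhhh" (len 11), cursors c1@11 c2@11 c3@11, authorship .....123123
After op 6 (move_left): buffer="xnjzlnnnhhh" (len 11), cursors c1@10 c2@10 c3@10, authorship .....123123
After op 7 (delete): buffer="xnjzlnnh" (len 8), cursors c1@7 c2@7 c3@7, authorship .....123
After op 8 (move_left): buffer="xnjzlnnh" (len 8), cursors c1@6 c2@6 c3@6, authorship .....123

Answer: 6 6 6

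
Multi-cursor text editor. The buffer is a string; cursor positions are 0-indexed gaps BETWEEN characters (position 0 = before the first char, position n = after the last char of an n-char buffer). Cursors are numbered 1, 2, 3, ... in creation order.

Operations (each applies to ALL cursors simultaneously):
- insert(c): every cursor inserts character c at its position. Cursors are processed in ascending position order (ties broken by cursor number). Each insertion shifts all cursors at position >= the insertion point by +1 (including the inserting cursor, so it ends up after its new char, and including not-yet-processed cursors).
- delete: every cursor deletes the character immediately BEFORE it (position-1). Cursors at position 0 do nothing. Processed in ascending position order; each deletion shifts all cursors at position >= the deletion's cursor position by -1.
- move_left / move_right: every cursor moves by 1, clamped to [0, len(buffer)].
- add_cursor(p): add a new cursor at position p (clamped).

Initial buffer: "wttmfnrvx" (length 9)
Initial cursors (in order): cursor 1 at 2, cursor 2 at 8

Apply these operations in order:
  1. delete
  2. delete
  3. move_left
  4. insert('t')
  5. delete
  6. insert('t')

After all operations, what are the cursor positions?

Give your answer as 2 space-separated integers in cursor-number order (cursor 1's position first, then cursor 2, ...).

Answer: 1 5

Derivation:
After op 1 (delete): buffer="wtmfnrx" (len 7), cursors c1@1 c2@6, authorship .......
After op 2 (delete): buffer="tmfnx" (len 5), cursors c1@0 c2@4, authorship .....
After op 3 (move_left): buffer="tmfnx" (len 5), cursors c1@0 c2@3, authorship .....
After op 4 (insert('t')): buffer="ttmftnx" (len 7), cursors c1@1 c2@5, authorship 1...2..
After op 5 (delete): buffer="tmfnx" (len 5), cursors c1@0 c2@3, authorship .....
After op 6 (insert('t')): buffer="ttmftnx" (len 7), cursors c1@1 c2@5, authorship 1...2..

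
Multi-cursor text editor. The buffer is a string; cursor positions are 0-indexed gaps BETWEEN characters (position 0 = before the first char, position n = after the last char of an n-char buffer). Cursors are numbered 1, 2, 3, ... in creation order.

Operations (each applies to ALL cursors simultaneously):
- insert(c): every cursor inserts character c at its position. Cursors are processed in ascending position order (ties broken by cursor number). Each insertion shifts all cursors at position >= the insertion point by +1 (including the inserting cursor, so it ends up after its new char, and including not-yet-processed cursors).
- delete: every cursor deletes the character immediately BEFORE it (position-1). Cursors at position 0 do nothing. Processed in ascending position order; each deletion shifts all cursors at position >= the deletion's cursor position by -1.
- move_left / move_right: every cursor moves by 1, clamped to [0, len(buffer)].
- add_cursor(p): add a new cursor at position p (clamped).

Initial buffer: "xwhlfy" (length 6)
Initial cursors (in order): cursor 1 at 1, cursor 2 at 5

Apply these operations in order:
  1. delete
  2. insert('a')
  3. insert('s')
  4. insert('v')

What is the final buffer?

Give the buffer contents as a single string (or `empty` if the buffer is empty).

Answer: asvwhlasvy

Derivation:
After op 1 (delete): buffer="whly" (len 4), cursors c1@0 c2@3, authorship ....
After op 2 (insert('a')): buffer="awhlay" (len 6), cursors c1@1 c2@5, authorship 1...2.
After op 3 (insert('s')): buffer="aswhlasy" (len 8), cursors c1@2 c2@7, authorship 11...22.
After op 4 (insert('v')): buffer="asvwhlasvy" (len 10), cursors c1@3 c2@9, authorship 111...222.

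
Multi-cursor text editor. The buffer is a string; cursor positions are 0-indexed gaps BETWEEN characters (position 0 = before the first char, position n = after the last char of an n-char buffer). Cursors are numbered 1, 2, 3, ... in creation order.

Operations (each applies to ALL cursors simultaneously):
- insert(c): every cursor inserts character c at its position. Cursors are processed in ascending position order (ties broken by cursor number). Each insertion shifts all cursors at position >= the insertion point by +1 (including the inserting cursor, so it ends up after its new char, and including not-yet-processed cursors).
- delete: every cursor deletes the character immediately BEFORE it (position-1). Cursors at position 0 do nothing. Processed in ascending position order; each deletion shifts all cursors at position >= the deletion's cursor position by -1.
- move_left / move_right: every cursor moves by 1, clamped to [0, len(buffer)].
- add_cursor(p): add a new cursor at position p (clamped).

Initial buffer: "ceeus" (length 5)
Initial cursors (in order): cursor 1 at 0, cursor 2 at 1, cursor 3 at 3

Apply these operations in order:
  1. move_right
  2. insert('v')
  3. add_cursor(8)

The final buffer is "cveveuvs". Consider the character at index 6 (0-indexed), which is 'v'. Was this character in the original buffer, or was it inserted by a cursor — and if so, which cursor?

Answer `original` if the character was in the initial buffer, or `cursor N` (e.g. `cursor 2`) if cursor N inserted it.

After op 1 (move_right): buffer="ceeus" (len 5), cursors c1@1 c2@2 c3@4, authorship .....
After op 2 (insert('v')): buffer="cveveuvs" (len 8), cursors c1@2 c2@4 c3@7, authorship .1.2..3.
After op 3 (add_cursor(8)): buffer="cveveuvs" (len 8), cursors c1@2 c2@4 c3@7 c4@8, authorship .1.2..3.
Authorship (.=original, N=cursor N): . 1 . 2 . . 3 .
Index 6: author = 3

Answer: cursor 3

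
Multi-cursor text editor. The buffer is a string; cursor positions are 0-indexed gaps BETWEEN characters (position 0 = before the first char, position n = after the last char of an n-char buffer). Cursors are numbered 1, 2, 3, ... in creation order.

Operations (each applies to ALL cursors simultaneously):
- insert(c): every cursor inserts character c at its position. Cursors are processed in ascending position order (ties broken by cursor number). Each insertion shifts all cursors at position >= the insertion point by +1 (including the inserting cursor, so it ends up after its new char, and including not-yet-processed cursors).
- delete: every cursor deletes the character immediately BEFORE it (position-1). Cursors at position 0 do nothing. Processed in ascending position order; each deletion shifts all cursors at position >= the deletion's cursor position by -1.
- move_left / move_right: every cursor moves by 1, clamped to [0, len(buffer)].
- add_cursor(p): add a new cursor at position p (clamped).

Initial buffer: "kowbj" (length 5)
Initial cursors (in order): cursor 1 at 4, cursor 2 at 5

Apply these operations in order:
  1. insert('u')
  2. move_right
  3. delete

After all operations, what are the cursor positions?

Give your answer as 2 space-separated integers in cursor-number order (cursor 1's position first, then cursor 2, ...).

After op 1 (insert('u')): buffer="kowbuju" (len 7), cursors c1@5 c2@7, authorship ....1.2
After op 2 (move_right): buffer="kowbuju" (len 7), cursors c1@6 c2@7, authorship ....1.2
After op 3 (delete): buffer="kowbu" (len 5), cursors c1@5 c2@5, authorship ....1

Answer: 5 5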